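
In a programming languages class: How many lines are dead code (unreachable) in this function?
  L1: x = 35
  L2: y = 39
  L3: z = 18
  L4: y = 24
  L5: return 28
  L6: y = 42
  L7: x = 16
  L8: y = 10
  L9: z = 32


Analyzing control flow:
  L1: reachable (before return)
  L2: reachable (before return)
  L3: reachable (before return)
  L4: reachable (before return)
  L5: reachable (return statement)
  L6: DEAD (after return at L5)
  L7: DEAD (after return at L5)
  L8: DEAD (after return at L5)
  L9: DEAD (after return at L5)
Return at L5, total lines = 9
Dead lines: L6 through L9
Count: 4

4


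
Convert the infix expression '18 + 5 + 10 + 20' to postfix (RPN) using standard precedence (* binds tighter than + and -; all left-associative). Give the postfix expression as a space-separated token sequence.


Applying the shunting-yard algorithm:
  Operand 18 -> output
  Push '+' onto operator stack -> op-stack: [+]
  Operand 5 -> output
  See '+' (prec 1); top '+' (prec 1) >= it -> pop '+' to output
  Push '+' onto operator stack -> op-stack: [+]
  Operand 10 -> output
  See '+' (prec 1); top '+' (prec 1) >= it -> pop '+' to output
  Push '+' onto operator stack -> op-stack: [+]
  Operand 20 -> output
  End of input: pop '+' to output
Postfix result: 18 5 + 10 + 20 +

18 5 + 10 + 20 +


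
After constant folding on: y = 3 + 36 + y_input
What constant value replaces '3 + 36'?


Identifying constant sub-expression:
  Original: y = 3 + 36 + y_input
  3 and 36 are both compile-time constants
  Evaluating: 3 + 36 = 39
  After folding: y = 39 + y_input

39


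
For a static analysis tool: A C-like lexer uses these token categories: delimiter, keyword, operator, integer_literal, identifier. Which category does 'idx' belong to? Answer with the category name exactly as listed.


Token: 'idx'
Checking categories:
  identifier: YES
  integer_literal: no
  operator: no
  keyword: no
  delimiter: no
Category: identifier

identifier


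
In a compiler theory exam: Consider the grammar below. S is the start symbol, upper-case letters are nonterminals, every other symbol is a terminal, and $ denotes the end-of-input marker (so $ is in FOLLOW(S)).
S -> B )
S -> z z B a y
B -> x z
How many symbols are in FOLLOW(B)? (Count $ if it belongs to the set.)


S is the start symbol and does not occur in any rule body, so FOLLOW(S) = {$}.
Examining every occurrence of B in a rule body:
  S -> B ) : B is followed by terminal ')' -> add ')'
  S -> z z B a y : B is followed by terminal 'a' -> add 'a'
  B -> x z : B does not occur in the body -> contributes nothing
FOLLOW(B) = {), a}
Count: 2

2


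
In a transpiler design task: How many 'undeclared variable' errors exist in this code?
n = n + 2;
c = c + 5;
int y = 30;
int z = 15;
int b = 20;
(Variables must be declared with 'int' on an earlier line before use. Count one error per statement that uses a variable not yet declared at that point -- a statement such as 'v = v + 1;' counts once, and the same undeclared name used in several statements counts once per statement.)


Scanning code line by line:
  Line 1: use 'n' -> ERROR (undeclared)
  Line 2: use 'c' -> ERROR (undeclared)
  Line 3: declare 'y' -> declared = ['y']
  Line 4: declare 'z' -> declared = ['y', 'z']
  Line 5: declare 'b' -> declared = ['b', 'y', 'z']
Total undeclared variable errors: 2

2


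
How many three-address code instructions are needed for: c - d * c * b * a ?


Expression: c - d * c * b * a
Generating three-address code (respecting * over +/- precedence):
  Instruction 1: t1 = d * c
  Instruction 2: t2 = t1 * b
  Instruction 3: t3 = t2 * a
  Instruction 4: t4 = c - t3
Total instructions: 4

4


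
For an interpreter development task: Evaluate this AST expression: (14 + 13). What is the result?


Expression: (14 + 13)
Evaluating step by step:
  14 + 13 = 27
Result: 27

27


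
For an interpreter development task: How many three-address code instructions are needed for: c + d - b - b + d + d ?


Expression: c + d - b - b + d + d
Generating three-address code (respecting * over +/- precedence):
  Instruction 1: t1 = c + d
  Instruction 2: t2 = t1 - b
  Instruction 3: t3 = t2 - b
  Instruction 4: t4 = t3 + d
  Instruction 5: t5 = t4 + d
Total instructions: 5

5


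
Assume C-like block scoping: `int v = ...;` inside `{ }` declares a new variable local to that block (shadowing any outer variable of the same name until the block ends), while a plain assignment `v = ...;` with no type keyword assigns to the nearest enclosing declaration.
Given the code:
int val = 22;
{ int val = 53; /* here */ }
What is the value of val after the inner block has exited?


Analyzing scoping rules:
Outer scope: declares val = 22
Inner block: 'int val = 53;' declares a NEW val that shadows the outer one
When the block exits the inner val goes out of scope; the outer val was never modified -> 22
Result: 22

22


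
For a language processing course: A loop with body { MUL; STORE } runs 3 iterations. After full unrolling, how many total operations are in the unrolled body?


Loop body operations: MUL, STORE (2 ops per iteration)
Unrolling 3 iterations:
  Iteration 1: MUL, STORE (2 ops)
  Iteration 2: MUL, STORE (2 ops)
  Iteration 3: MUL, STORE (2 ops)
Total: 3 iterations * 2 ops/iter = 6 operations

6


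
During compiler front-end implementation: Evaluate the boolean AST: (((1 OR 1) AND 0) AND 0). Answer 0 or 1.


Step 1: Evaluate inner node
  1 OR 1 = 1
Step 2: Evaluate next node
  1 AND 0 = 0
Step 3: Evaluate root node
  0 AND 0 = 0

0


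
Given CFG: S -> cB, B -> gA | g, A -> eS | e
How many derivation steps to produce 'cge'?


Grammar: S -> cB, B -> gA | g, A -> eS | e
Deriving 'cge':
Step 1: S -> cB => cB
Step 2: B -> gA => cgA
Step 3: A -> e => cge
Total derivation steps: 3

3


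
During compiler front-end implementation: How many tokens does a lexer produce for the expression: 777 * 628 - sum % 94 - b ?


Scanning '777 * 628 - sum % 94 - b'
Token 1: '777' -> integer_literal
Token 2: '*' -> operator
Token 3: '628' -> integer_literal
Token 4: '-' -> operator
Token 5: 'sum' -> identifier
Token 6: '%' -> operator
Token 7: '94' -> integer_literal
Token 8: '-' -> operator
Token 9: 'b' -> identifier
Total tokens: 9

9


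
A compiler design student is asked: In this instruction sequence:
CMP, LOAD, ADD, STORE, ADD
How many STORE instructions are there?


Scanning instruction sequence for STORE:
  Position 1: CMP
  Position 2: LOAD
  Position 3: ADD
  Position 4: STORE <- MATCH
  Position 5: ADD
Matches at positions: [4]
Total STORE count: 1

1


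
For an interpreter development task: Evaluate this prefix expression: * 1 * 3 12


Parsing prefix expression: * 1 * 3 12
Step 1: Innermost operation '* 3 12'
  3 * 12 = 36
Step 2: Outer operation '* 1 [36]'
  1 * 36 = 36

36


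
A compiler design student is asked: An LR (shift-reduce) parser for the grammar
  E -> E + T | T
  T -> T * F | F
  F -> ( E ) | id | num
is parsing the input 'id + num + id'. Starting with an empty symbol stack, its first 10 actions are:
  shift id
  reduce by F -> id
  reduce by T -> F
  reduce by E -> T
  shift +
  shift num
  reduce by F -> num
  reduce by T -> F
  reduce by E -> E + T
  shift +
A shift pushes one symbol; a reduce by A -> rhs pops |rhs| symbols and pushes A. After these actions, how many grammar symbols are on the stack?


Tracking the symbol stack through each action:
  Action 1: shift 'id' : push -> stack = [id] (size 1)
  Action 2: reduce by F -> id : pop 1, push F -> stack = [F] (size 1)
  Action 3: reduce by T -> F : pop 1, push T -> stack = [T] (size 1)
  Action 4: reduce by E -> T : pop 1, push E -> stack = [E] (size 1)
  Action 5: shift '+' : push -> stack = [E, +] (size 2)
  Action 6: shift 'num' : push -> stack = [E, +, num] (size 3)
  Action 7: reduce by F -> num : pop 1, push F -> stack = [E, +, F] (size 3)
  Action 8: reduce by T -> F : pop 1, push T -> stack = [E, +, T] (size 3)
  Action 9: reduce by E -> E + T : pop 3, push E -> stack = [E] (size 1)
  Action 10: shift '+' : push -> stack = [E, +] (size 2)
Final stack size: 2

2


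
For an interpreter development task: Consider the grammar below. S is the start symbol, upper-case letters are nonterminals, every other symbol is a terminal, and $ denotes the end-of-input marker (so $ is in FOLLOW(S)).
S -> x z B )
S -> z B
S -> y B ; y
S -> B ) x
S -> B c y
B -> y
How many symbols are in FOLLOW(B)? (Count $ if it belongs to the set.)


S is the start symbol and does not occur in any rule body, so FOLLOW(S) = {$}.
Examining every occurrence of B in a rule body:
  S -> x z B ) : B is followed by terminal ')' -> add ')'
  S -> z B : B is at the right end -> add FOLLOW(S) = {$}
  S -> y B ; y : B is followed by terminal ';' -> add ';'
  S -> B ) x : B is followed by terminal ')' -> add ')' (already in the set)
  S -> B c y : B is followed by terminal 'c' -> add 'c'
  B -> y : B does not occur in the body -> contributes nothing
FOLLOW(B) = {), ;, c, $}
Count: 4

4


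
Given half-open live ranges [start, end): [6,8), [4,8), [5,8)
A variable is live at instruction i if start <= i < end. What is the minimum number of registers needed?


Live ranges:
  Var0: [6, 8)
  Var1: [4, 8)
  Var2: [5, 8)
Sweep-line events (position, delta, active):
  pos=4 start -> active=1
  pos=5 start -> active=2
  pos=6 start -> active=3
  pos=8 end -> active=2
  pos=8 end -> active=1
  pos=8 end -> active=0
Maximum simultaneous active: 3
Minimum registers needed: 3

3


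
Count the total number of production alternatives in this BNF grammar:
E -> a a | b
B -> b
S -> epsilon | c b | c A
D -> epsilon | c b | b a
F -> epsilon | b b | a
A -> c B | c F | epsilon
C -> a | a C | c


Counting alternatives per rule:
  E: 2 alternative(s)
  B: 1 alternative(s)
  S: 3 alternative(s)
  D: 3 alternative(s)
  F: 3 alternative(s)
  A: 3 alternative(s)
  C: 3 alternative(s)
Sum: 2 + 1 + 3 + 3 + 3 + 3 + 3 = 18

18


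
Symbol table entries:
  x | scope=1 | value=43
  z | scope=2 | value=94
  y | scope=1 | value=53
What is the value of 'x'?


Searching symbol table for 'x':
  x | scope=1 | value=43 <- MATCH
  z | scope=2 | value=94
  y | scope=1 | value=53
Found 'x' at scope 1 with value 43

43


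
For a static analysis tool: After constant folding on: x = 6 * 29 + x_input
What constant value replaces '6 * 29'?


Identifying constant sub-expression:
  Original: x = 6 * 29 + x_input
  6 and 29 are both compile-time constants
  Evaluating: 6 * 29 = 174
  After folding: x = 174 + x_input

174


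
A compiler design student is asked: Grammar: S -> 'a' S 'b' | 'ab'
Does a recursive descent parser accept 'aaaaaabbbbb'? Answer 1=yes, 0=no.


Grammar accepts strings of the form a^n b^n (n >= 1)
Word: 'aaaaaabbbbb'
Counting: 6 a's and 5 b's
Check: 6 == 5? No
Mismatch: a-count != b-count
Rejected

0


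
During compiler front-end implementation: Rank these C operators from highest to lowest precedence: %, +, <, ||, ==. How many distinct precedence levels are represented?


Looking up precedence for each operator:
  % -> precedence 6
  + -> precedence 5
  < -> precedence 4
  || -> precedence 1
  == -> precedence 3
Sorted highest to lowest: %, +, <, ==, ||
Distinct precedence values: [6, 5, 4, 3, 1]
Number of distinct levels: 5

5


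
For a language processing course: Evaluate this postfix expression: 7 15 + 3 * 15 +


Processing tokens left to right:
Push 7, Push 15
Pop 7 and 15, compute 7 + 15 = 22, push 22
Push 3
Pop 22 and 3, compute 22 * 3 = 66, push 66
Push 15
Pop 66 and 15, compute 66 + 15 = 81, push 81
Stack result: 81

81


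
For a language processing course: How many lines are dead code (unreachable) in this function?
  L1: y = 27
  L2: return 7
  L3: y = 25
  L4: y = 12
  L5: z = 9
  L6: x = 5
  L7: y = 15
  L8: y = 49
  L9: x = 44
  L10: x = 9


Analyzing control flow:
  L1: reachable (before return)
  L2: reachable (return statement)
  L3: DEAD (after return at L2)
  L4: DEAD (after return at L2)
  L5: DEAD (after return at L2)
  L6: DEAD (after return at L2)
  L7: DEAD (after return at L2)
  L8: DEAD (after return at L2)
  L9: DEAD (after return at L2)
  L10: DEAD (after return at L2)
Return at L2, total lines = 10
Dead lines: L3 through L10
Count: 8

8


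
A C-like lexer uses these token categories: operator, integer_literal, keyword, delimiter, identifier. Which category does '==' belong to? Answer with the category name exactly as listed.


Token: '=='
Checking categories:
  identifier: no
  integer_literal: no
  operator: YES
  keyword: no
  delimiter: no
Category: operator

operator


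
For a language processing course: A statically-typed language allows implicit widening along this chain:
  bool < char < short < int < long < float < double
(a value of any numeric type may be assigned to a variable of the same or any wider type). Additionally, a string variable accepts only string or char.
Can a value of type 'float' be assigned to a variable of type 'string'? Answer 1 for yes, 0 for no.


Target variable type: string
Source value type: float
Rule: string accepts only {string, char}
  source 'float' in {string, char}? No
Result: 0

0


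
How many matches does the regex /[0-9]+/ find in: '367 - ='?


Pattern: /[0-9]+/ (int literals)
Input: '367 - ='
Scanning for matches:
  Match 1: '367'
Total matches: 1

1


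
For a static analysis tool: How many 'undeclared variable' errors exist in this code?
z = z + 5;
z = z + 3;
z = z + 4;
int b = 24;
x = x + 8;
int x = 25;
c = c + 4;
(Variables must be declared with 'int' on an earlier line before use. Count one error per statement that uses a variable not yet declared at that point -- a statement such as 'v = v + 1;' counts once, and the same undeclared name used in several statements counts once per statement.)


Scanning code line by line:
  Line 1: use 'z' -> ERROR (undeclared)
  Line 2: use 'z' -> ERROR (undeclared)
  Line 3: use 'z' -> ERROR (undeclared)
  Line 4: declare 'b' -> declared = ['b']
  Line 5: use 'x' -> ERROR (undeclared)
  Line 6: declare 'x' -> declared = ['b', 'x']
  Line 7: use 'c' -> ERROR (undeclared)
Total undeclared variable errors: 5

5


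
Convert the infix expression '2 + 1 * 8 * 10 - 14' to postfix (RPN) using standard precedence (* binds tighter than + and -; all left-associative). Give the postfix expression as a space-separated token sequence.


Applying the shunting-yard algorithm:
  Operand 2 -> output
  Push '+' onto operator stack -> op-stack: [+]
  Operand 1 -> output
  Push '*' onto operator stack -> op-stack: [+, *]
  Operand 8 -> output
  See '*' (prec 2); top '*' (prec 2) >= it -> pop '*' to output
  Push '*' onto operator stack -> op-stack: [+, *]
  Operand 10 -> output
  See '-' (prec 1); top '*' (prec 2) >= it -> pop '*' to output
  See '-' (prec 1); top '+' (prec 1) >= it -> pop '+' to output
  Push '-' onto operator stack -> op-stack: [-]
  Operand 14 -> output
  End of input: pop '-' to output
Postfix result: 2 1 8 * 10 * + 14 -

2 1 8 * 10 * + 14 -


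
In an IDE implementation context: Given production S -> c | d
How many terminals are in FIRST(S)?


Production: S -> c | d
Examining each alternative for leading terminals:
  S -> c : first terminal = 'c'
  S -> d : first terminal = 'd'
FIRST(S) = {c, d}
Count: 2

2


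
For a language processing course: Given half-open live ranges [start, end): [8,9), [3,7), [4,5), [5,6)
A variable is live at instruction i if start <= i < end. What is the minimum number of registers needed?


Live ranges:
  Var0: [8, 9)
  Var1: [3, 7)
  Var2: [4, 5)
  Var3: [5, 6)
Sweep-line events (position, delta, active):
  pos=3 start -> active=1
  pos=4 start -> active=2
  pos=5 end -> active=1
  pos=5 start -> active=2
  pos=6 end -> active=1
  pos=7 end -> active=0
  pos=8 start -> active=1
  pos=9 end -> active=0
Maximum simultaneous active: 2
Minimum registers needed: 2

2


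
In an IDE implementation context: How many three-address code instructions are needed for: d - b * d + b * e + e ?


Expression: d - b * d + b * e + e
Generating three-address code (respecting * over +/- precedence):
  Instruction 1: t1 = b * d
  Instruction 2: t2 = b * e
  Instruction 3: t3 = d - t1
  Instruction 4: t4 = t3 + t2
  Instruction 5: t5 = t4 + e
Total instructions: 5

5


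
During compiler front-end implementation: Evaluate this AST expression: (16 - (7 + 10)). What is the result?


Expression: (16 - (7 + 10))
Evaluating step by step:
  7 + 10 = 17
  16 - 17 = -1
Result: -1

-1


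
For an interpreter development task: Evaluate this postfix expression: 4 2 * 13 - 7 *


Processing tokens left to right:
Push 4, Push 2
Pop 4 and 2, compute 4 * 2 = 8, push 8
Push 13
Pop 8 and 13, compute 8 - 13 = -5, push -5
Push 7
Pop -5 and 7, compute -5 * 7 = -35, push -35
Stack result: -35

-35


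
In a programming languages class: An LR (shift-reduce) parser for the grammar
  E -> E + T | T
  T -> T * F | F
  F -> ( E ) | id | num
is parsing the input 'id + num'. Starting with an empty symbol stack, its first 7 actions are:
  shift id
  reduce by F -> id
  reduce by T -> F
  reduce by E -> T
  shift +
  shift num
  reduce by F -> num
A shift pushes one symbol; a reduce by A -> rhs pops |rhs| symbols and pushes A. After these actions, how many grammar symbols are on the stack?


Tracking the symbol stack through each action:
  Action 1: shift 'id' : push -> stack = [id] (size 1)
  Action 2: reduce by F -> id : pop 1, push F -> stack = [F] (size 1)
  Action 3: reduce by T -> F : pop 1, push T -> stack = [T] (size 1)
  Action 4: reduce by E -> T : pop 1, push E -> stack = [E] (size 1)
  Action 5: shift '+' : push -> stack = [E, +] (size 2)
  Action 6: shift 'num' : push -> stack = [E, +, num] (size 3)
  Action 7: reduce by F -> num : pop 1, push F -> stack = [E, +, F] (size 3)
Final stack size: 3

3


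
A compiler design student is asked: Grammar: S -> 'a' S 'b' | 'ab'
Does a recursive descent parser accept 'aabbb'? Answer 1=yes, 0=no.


Grammar accepts strings of the form a^n b^n (n >= 1)
Word: 'aabbb'
Counting: 2 a's and 3 b's
Check: 2 == 3? No
Mismatch: a-count != b-count
Rejected

0


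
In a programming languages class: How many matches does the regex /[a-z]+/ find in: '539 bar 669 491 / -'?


Pattern: /[a-z]+/ (identifiers)
Input: '539 bar 669 491 / -'
Scanning for matches:
  Match 1: 'bar'
Total matches: 1

1


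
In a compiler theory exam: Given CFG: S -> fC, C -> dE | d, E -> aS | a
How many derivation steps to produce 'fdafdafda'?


Grammar: S -> fC, C -> dE | d, E -> aS | a
Deriving 'fdafdafda':
Step 1: S -> fC => fC
Step 2: C -> dE => fdE
Step 3: E -> aS => fdaS
Step 4: S -> fC => fdafC
Step 5: C -> dE => fdafdE
Step 6: E -> aS => fdafdaS
Step 7: S -> fC => fdafdafC
Step 8: C -> dE => fdafdafdE
Step 9: E -> a => fdafdafda
Total derivation steps: 9

9


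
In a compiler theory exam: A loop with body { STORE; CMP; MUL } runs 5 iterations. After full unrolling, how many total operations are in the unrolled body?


Loop body operations: STORE, CMP, MUL (3 ops per iteration)
Unrolling 5 iterations:
  Iteration 1: STORE, CMP, MUL (3 ops)
  Iteration 2: STORE, CMP, MUL (3 ops)
  Iteration 3: STORE, CMP, MUL (3 ops)
  Iteration 4: STORE, CMP, MUL (3 ops)
  Iteration 5: STORE, CMP, MUL (3 ops)
Total: 5 iterations * 3 ops/iter = 15 operations

15


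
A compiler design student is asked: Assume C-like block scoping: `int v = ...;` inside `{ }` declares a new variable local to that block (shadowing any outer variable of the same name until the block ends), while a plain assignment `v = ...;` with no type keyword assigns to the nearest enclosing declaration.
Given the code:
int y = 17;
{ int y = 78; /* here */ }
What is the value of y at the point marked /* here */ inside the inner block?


Analyzing scoping rules:
Outer scope: declares y = 17
Inner block: 'int y = 78;' declares a NEW y that shadows the outer one
Inside the block the inner declaration is in scope -> 78
Result: 78

78


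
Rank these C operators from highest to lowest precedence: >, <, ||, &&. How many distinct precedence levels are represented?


Looking up precedence for each operator:
  > -> precedence 4
  < -> precedence 4
  || -> precedence 1
  && -> precedence 2
Sorted highest to lowest: >, <, &&, ||
Distinct precedence values: [4, 2, 1]
Number of distinct levels: 3

3


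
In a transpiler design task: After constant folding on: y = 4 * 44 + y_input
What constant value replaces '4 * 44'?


Identifying constant sub-expression:
  Original: y = 4 * 44 + y_input
  4 and 44 are both compile-time constants
  Evaluating: 4 * 44 = 176
  After folding: y = 176 + y_input

176


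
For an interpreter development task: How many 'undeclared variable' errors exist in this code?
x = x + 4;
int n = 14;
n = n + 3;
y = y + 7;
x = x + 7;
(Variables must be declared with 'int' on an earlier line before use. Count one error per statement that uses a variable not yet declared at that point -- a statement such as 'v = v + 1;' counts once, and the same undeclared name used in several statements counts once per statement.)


Scanning code line by line:
  Line 1: use 'x' -> ERROR (undeclared)
  Line 2: declare 'n' -> declared = ['n']
  Line 3: use 'n' -> OK (declared)
  Line 4: use 'y' -> ERROR (undeclared)
  Line 5: use 'x' -> ERROR (undeclared)
Total undeclared variable errors: 3

3


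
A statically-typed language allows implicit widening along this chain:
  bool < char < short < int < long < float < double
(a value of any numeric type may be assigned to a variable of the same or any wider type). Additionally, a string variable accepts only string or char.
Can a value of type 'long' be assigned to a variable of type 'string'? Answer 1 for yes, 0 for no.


Target variable type: string
Source value type: long
Rule: string accepts only {string, char}
  source 'long' in {string, char}? No
Result: 0

0


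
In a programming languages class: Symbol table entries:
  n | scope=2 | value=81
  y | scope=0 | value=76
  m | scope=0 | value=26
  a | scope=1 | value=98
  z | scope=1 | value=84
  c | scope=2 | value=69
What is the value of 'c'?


Searching symbol table for 'c':
  n | scope=2 | value=81
  y | scope=0 | value=76
  m | scope=0 | value=26
  a | scope=1 | value=98
  z | scope=1 | value=84
  c | scope=2 | value=69 <- MATCH
Found 'c' at scope 2 with value 69

69


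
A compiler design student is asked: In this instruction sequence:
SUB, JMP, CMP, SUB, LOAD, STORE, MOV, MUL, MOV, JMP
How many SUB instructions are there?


Scanning instruction sequence for SUB:
  Position 1: SUB <- MATCH
  Position 2: JMP
  Position 3: CMP
  Position 4: SUB <- MATCH
  Position 5: LOAD
  Position 6: STORE
  Position 7: MOV
  Position 8: MUL
  Position 9: MOV
  Position 10: JMP
Matches at positions: [1, 4]
Total SUB count: 2

2


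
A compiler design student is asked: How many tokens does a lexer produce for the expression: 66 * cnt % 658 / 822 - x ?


Scanning '66 * cnt % 658 / 822 - x'
Token 1: '66' -> integer_literal
Token 2: '*' -> operator
Token 3: 'cnt' -> identifier
Token 4: '%' -> operator
Token 5: '658' -> integer_literal
Token 6: '/' -> operator
Token 7: '822' -> integer_literal
Token 8: '-' -> operator
Token 9: 'x' -> identifier
Total tokens: 9

9


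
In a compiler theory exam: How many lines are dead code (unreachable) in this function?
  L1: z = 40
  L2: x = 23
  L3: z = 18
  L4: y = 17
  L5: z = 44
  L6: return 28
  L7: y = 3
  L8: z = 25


Analyzing control flow:
  L1: reachable (before return)
  L2: reachable (before return)
  L3: reachable (before return)
  L4: reachable (before return)
  L5: reachable (before return)
  L6: reachable (return statement)
  L7: DEAD (after return at L6)
  L8: DEAD (after return at L6)
Return at L6, total lines = 8
Dead lines: L7 through L8
Count: 2

2


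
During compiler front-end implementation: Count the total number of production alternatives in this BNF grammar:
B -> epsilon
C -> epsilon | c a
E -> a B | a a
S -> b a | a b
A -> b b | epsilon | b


Counting alternatives per rule:
  B: 1 alternative(s)
  C: 2 alternative(s)
  E: 2 alternative(s)
  S: 2 alternative(s)
  A: 3 alternative(s)
Sum: 1 + 2 + 2 + 2 + 3 = 10

10


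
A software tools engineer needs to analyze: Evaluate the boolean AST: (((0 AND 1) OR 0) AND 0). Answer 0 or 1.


Step 1: Evaluate inner node
  0 AND 1 = 0
Step 2: Evaluate next node
  0 OR 0 = 0
Step 3: Evaluate root node
  0 AND 0 = 0

0


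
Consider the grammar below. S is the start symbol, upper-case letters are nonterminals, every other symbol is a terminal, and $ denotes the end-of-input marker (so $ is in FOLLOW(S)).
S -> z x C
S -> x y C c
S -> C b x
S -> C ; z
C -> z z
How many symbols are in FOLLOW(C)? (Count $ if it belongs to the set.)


S is the start symbol and does not occur in any rule body, so FOLLOW(S) = {$}.
Examining every occurrence of C in a rule body:
  S -> z x C : C is at the right end -> add FOLLOW(S) = {$}
  S -> x y C c : C is followed by terminal 'c' -> add 'c'
  S -> C b x : C is followed by terminal 'b' -> add 'b'
  S -> C ; z : C is followed by terminal ';' -> add ';'
  C -> z z : C does not occur in the body -> contributes nothing
FOLLOW(C) = {;, b, c, $}
Count: 4

4


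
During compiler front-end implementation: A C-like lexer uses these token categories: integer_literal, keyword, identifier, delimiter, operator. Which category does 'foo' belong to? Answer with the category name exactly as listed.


Token: 'foo'
Checking categories:
  identifier: YES
  integer_literal: no
  operator: no
  keyword: no
  delimiter: no
Category: identifier

identifier


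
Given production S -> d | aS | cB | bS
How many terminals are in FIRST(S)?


Production: S -> d | aS | cB | bS
Examining each alternative for leading terminals:
  S -> d : first terminal = 'd'
  S -> aS : first terminal = 'a'
  S -> cB : first terminal = 'c'
  S -> bS : first terminal = 'b'
FIRST(S) = {a, b, c, d}
Count: 4

4


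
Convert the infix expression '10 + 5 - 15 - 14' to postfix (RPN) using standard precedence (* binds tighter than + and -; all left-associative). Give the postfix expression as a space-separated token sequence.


Applying the shunting-yard algorithm:
  Operand 10 -> output
  Push '+' onto operator stack -> op-stack: [+]
  Operand 5 -> output
  See '-' (prec 1); top '+' (prec 1) >= it -> pop '+' to output
  Push '-' onto operator stack -> op-stack: [-]
  Operand 15 -> output
  See '-' (prec 1); top '-' (prec 1) >= it -> pop '-' to output
  Push '-' onto operator stack -> op-stack: [-]
  Operand 14 -> output
  End of input: pop '-' to output
Postfix result: 10 5 + 15 - 14 -

10 5 + 15 - 14 -


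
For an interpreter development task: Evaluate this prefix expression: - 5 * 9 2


Parsing prefix expression: - 5 * 9 2
Step 1: Innermost operation '* 9 2'
  9 * 2 = 18
Step 2: Outer operation '- 5 [18]'
  5 - 18 = -13

-13


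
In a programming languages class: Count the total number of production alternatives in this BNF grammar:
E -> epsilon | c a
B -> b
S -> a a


Counting alternatives per rule:
  E: 2 alternative(s)
  B: 1 alternative(s)
  S: 1 alternative(s)
Sum: 2 + 1 + 1 = 4

4


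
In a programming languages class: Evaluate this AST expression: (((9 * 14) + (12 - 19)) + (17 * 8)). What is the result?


Expression: (((9 * 14) + (12 - 19)) + (17 * 8))
Evaluating step by step:
  9 * 14 = 126
  12 - 19 = -7
  126 + -7 = 119
  17 * 8 = 136
  119 + 136 = 255
Result: 255

255


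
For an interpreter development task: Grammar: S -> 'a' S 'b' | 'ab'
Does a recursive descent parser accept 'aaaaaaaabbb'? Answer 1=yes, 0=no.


Grammar accepts strings of the form a^n b^n (n >= 1)
Word: 'aaaaaaaabbb'
Counting: 8 a's and 3 b's
Check: 8 == 3? No
Mismatch: a-count != b-count
Rejected

0


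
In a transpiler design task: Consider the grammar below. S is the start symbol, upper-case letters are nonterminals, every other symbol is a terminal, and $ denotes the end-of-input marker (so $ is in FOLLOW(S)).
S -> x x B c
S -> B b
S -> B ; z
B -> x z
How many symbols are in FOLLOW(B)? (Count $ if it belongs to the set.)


S is the start symbol and does not occur in any rule body, so FOLLOW(S) = {$}.
Examining every occurrence of B in a rule body:
  S -> x x B c : B is followed by terminal 'c' -> add 'c'
  S -> B b : B is followed by terminal 'b' -> add 'b'
  S -> B ; z : B is followed by terminal ';' -> add ';'
  B -> x z : B does not occur in the body -> contributes nothing
FOLLOW(B) = {;, b, c}
Count: 3

3


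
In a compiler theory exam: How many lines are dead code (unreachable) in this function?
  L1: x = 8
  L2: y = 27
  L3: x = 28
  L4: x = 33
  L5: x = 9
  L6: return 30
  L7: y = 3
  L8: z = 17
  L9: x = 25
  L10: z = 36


Analyzing control flow:
  L1: reachable (before return)
  L2: reachable (before return)
  L3: reachable (before return)
  L4: reachable (before return)
  L5: reachable (before return)
  L6: reachable (return statement)
  L7: DEAD (after return at L6)
  L8: DEAD (after return at L6)
  L9: DEAD (after return at L6)
  L10: DEAD (after return at L6)
Return at L6, total lines = 10
Dead lines: L7 through L10
Count: 4

4


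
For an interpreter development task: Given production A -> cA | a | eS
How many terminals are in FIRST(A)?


Production: A -> cA | a | eS
Examining each alternative for leading terminals:
  A -> cA : first terminal = 'c'
  A -> a : first terminal = 'a'
  A -> eS : first terminal = 'e'
FIRST(A) = {a, c, e}
Count: 3

3


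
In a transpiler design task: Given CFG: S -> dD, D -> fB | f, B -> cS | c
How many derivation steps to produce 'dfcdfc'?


Grammar: S -> dD, D -> fB | f, B -> cS | c
Deriving 'dfcdfc':
Step 1: S -> dD => dD
Step 2: D -> fB => dfB
Step 3: B -> cS => dfcS
Step 4: S -> dD => dfcdD
Step 5: D -> fB => dfcdfB
Step 6: B -> c => dfcdfc
Total derivation steps: 6

6


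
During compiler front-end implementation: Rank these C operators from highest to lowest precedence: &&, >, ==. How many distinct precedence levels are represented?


Looking up precedence for each operator:
  && -> precedence 2
  > -> precedence 4
  == -> precedence 3
Sorted highest to lowest: >, ==, &&
Distinct precedence values: [4, 3, 2]
Number of distinct levels: 3

3


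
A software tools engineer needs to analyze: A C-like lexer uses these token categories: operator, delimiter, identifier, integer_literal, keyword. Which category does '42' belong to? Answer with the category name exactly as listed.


Token: '42'
Checking categories:
  identifier: no
  integer_literal: YES
  operator: no
  keyword: no
  delimiter: no
Category: integer_literal

integer_literal


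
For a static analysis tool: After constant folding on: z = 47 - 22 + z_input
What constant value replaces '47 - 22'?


Identifying constant sub-expression:
  Original: z = 47 - 22 + z_input
  47 and 22 are both compile-time constants
  Evaluating: 47 - 22 = 25
  After folding: z = 25 + z_input

25


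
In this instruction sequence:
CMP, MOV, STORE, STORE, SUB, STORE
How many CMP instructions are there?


Scanning instruction sequence for CMP:
  Position 1: CMP <- MATCH
  Position 2: MOV
  Position 3: STORE
  Position 4: STORE
  Position 5: SUB
  Position 6: STORE
Matches at positions: [1]
Total CMP count: 1

1


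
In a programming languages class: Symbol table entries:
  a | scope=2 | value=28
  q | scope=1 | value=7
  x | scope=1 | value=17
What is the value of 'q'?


Searching symbol table for 'q':
  a | scope=2 | value=28
  q | scope=1 | value=7 <- MATCH
  x | scope=1 | value=17
Found 'q' at scope 1 with value 7

7


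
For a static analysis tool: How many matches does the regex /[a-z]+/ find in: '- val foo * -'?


Pattern: /[a-z]+/ (identifiers)
Input: '- val foo * -'
Scanning for matches:
  Match 1: 'val'
  Match 2: 'foo'
Total matches: 2

2


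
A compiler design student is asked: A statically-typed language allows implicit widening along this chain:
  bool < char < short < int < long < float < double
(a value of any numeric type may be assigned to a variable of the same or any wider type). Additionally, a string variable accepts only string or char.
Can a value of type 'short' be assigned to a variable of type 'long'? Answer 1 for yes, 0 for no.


Target variable type: long
Source value type: short
Numeric ranks: short=2, long=4
Widening allowed iff rank(source) <= rank(target): 2 <= 4? Yes
Result: 1

1


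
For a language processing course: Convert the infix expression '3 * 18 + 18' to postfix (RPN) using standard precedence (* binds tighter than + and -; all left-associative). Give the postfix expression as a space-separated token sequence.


Applying the shunting-yard algorithm:
  Operand 3 -> output
  Push '*' onto operator stack -> op-stack: [*]
  Operand 18 -> output
  See '+' (prec 1); top '*' (prec 2) >= it -> pop '*' to output
  Push '+' onto operator stack -> op-stack: [+]
  Operand 18 -> output
  End of input: pop '+' to output
Postfix result: 3 18 * 18 +

3 18 * 18 +


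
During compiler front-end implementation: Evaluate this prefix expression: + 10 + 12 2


Parsing prefix expression: + 10 + 12 2
Step 1: Innermost operation '+ 12 2'
  12 + 2 = 14
Step 2: Outer operation '+ 10 [14]'
  10 + 14 = 24

24


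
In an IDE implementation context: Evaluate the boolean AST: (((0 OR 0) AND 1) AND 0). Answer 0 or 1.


Step 1: Evaluate inner node
  0 OR 0 = 0
Step 2: Evaluate next node
  0 AND 1 = 0
Step 3: Evaluate root node
  0 AND 0 = 0

0


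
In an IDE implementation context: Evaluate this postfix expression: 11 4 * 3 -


Processing tokens left to right:
Push 11, Push 4
Pop 11 and 4, compute 11 * 4 = 44, push 44
Push 3
Pop 44 and 3, compute 44 - 3 = 41, push 41
Stack result: 41

41


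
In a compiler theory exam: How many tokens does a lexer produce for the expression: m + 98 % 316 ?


Scanning 'm + 98 % 316'
Token 1: 'm' -> identifier
Token 2: '+' -> operator
Token 3: '98' -> integer_literal
Token 4: '%' -> operator
Token 5: '316' -> integer_literal
Total tokens: 5

5


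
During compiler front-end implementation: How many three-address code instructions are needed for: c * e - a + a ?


Expression: c * e - a + a
Generating three-address code (respecting * over +/- precedence):
  Instruction 1: t1 = c * e
  Instruction 2: t2 = t1 - a
  Instruction 3: t3 = t2 + a
Total instructions: 3

3


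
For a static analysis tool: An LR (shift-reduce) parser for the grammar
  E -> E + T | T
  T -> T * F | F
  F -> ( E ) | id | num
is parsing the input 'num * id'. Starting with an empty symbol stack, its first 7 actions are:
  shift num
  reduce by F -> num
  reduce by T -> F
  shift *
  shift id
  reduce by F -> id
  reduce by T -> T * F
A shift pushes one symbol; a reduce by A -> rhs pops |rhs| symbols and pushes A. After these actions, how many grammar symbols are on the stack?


Tracking the symbol stack through each action:
  Action 1: shift 'num' : push -> stack = [num] (size 1)
  Action 2: reduce by F -> num : pop 1, push F -> stack = [F] (size 1)
  Action 3: reduce by T -> F : pop 1, push T -> stack = [T] (size 1)
  Action 4: shift '*' : push -> stack = [T, *] (size 2)
  Action 5: shift 'id' : push -> stack = [T, *, id] (size 3)
  Action 6: reduce by F -> id : pop 1, push F -> stack = [T, *, F] (size 3)
  Action 7: reduce by T -> T * F : pop 3, push T -> stack = [T] (size 1)
Final stack size: 1

1


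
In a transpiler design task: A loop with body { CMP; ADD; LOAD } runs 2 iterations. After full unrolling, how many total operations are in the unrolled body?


Loop body operations: CMP, ADD, LOAD (3 ops per iteration)
Unrolling 2 iterations:
  Iteration 1: CMP, ADD, LOAD (3 ops)
  Iteration 2: CMP, ADD, LOAD (3 ops)
Total: 2 iterations * 3 ops/iter = 6 operations

6


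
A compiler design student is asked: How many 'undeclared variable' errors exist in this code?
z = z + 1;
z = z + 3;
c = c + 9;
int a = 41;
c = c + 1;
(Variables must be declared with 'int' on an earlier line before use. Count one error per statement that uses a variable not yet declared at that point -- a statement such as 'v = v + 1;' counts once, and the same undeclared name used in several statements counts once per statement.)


Scanning code line by line:
  Line 1: use 'z' -> ERROR (undeclared)
  Line 2: use 'z' -> ERROR (undeclared)
  Line 3: use 'c' -> ERROR (undeclared)
  Line 4: declare 'a' -> declared = ['a']
  Line 5: use 'c' -> ERROR (undeclared)
Total undeclared variable errors: 4

4


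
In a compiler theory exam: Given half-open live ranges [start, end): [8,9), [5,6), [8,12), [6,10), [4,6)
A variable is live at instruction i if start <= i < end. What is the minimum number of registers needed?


Live ranges:
  Var0: [8, 9)
  Var1: [5, 6)
  Var2: [8, 12)
  Var3: [6, 10)
  Var4: [4, 6)
Sweep-line events (position, delta, active):
  pos=4 start -> active=1
  pos=5 start -> active=2
  pos=6 end -> active=1
  pos=6 end -> active=0
  pos=6 start -> active=1
  pos=8 start -> active=2
  pos=8 start -> active=3
  pos=9 end -> active=2
  pos=10 end -> active=1
  pos=12 end -> active=0
Maximum simultaneous active: 3
Minimum registers needed: 3

3


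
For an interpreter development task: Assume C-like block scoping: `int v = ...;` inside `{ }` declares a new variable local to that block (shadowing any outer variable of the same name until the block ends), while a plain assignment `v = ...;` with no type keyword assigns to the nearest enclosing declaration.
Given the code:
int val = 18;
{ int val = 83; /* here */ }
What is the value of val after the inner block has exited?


Analyzing scoping rules:
Outer scope: declares val = 18
Inner block: 'int val = 83;' declares a NEW val that shadows the outer one
When the block exits the inner val goes out of scope; the outer val was never modified -> 18
Result: 18

18


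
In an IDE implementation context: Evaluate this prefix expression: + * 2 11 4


Parsing prefix expression: + * 2 11 4
Step 1: Innermost operation '* 2 11'
  2 * 11 = 22
Step 2: Outer operation '+ [22] 4'
  22 + 4 = 26

26


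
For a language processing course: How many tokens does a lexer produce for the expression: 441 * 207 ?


Scanning '441 * 207'
Token 1: '441' -> integer_literal
Token 2: '*' -> operator
Token 3: '207' -> integer_literal
Total tokens: 3

3


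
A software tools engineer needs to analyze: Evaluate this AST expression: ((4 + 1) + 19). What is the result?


Expression: ((4 + 1) + 19)
Evaluating step by step:
  4 + 1 = 5
  5 + 19 = 24
Result: 24

24


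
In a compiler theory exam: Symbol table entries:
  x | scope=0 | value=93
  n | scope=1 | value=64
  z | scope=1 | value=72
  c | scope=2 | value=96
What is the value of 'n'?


Searching symbol table for 'n':
  x | scope=0 | value=93
  n | scope=1 | value=64 <- MATCH
  z | scope=1 | value=72
  c | scope=2 | value=96
Found 'n' at scope 1 with value 64

64


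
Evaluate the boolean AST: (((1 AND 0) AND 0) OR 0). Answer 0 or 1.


Step 1: Evaluate inner node
  1 AND 0 = 0
Step 2: Evaluate next node
  0 AND 0 = 0
Step 3: Evaluate root node
  0 OR 0 = 0

0


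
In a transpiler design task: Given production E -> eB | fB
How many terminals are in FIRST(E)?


Production: E -> eB | fB
Examining each alternative for leading terminals:
  E -> eB : first terminal = 'e'
  E -> fB : first terminal = 'f'
FIRST(E) = {e, f}
Count: 2

2


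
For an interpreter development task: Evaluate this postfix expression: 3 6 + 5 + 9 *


Processing tokens left to right:
Push 3, Push 6
Pop 3 and 6, compute 3 + 6 = 9, push 9
Push 5
Pop 9 and 5, compute 9 + 5 = 14, push 14
Push 9
Pop 14 and 9, compute 14 * 9 = 126, push 126
Stack result: 126

126


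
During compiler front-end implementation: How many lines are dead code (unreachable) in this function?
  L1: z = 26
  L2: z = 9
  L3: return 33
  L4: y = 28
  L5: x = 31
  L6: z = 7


Analyzing control flow:
  L1: reachable (before return)
  L2: reachable (before return)
  L3: reachable (return statement)
  L4: DEAD (after return at L3)
  L5: DEAD (after return at L3)
  L6: DEAD (after return at L3)
Return at L3, total lines = 6
Dead lines: L4 through L6
Count: 3

3
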